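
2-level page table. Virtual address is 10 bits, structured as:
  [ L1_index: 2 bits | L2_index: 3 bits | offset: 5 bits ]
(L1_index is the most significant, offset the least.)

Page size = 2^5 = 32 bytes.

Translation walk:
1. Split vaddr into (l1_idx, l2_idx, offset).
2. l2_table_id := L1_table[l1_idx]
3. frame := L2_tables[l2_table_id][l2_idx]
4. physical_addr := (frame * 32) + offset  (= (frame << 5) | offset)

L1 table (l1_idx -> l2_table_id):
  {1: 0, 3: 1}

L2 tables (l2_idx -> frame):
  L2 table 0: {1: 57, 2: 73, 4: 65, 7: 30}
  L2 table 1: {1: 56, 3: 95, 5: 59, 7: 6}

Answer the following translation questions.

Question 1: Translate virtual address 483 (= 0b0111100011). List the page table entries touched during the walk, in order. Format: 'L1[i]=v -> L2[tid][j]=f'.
vaddr = 483 = 0b0111100011
Split: l1_idx=1, l2_idx=7, offset=3

Answer: L1[1]=0 -> L2[0][7]=30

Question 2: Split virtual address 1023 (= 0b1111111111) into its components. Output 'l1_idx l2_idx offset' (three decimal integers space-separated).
vaddr = 1023 = 0b1111111111
  top 2 bits -> l1_idx = 3
  next 3 bits -> l2_idx = 7
  bottom 5 bits -> offset = 31

Answer: 3 7 31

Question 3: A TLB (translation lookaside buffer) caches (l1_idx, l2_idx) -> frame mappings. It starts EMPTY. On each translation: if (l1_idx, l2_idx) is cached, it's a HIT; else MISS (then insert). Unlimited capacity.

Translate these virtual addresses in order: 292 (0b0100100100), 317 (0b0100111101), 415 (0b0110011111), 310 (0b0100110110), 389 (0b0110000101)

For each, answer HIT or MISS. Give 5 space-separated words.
vaddr=292: (1,1) not in TLB -> MISS, insert
vaddr=317: (1,1) in TLB -> HIT
vaddr=415: (1,4) not in TLB -> MISS, insert
vaddr=310: (1,1) in TLB -> HIT
vaddr=389: (1,4) in TLB -> HIT

Answer: MISS HIT MISS HIT HIT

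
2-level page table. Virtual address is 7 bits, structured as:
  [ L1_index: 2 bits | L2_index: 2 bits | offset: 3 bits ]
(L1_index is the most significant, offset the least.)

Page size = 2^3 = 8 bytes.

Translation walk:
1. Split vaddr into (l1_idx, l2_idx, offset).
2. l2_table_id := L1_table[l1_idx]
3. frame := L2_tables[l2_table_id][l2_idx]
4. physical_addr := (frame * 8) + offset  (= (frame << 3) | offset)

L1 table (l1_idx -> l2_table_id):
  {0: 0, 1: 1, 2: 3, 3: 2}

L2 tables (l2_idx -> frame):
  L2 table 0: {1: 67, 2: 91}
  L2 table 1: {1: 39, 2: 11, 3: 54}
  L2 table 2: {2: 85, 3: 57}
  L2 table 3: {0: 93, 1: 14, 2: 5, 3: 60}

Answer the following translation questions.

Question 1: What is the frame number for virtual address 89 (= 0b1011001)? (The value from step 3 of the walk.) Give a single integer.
vaddr = 89: l1_idx=2, l2_idx=3
L1[2] = 3; L2[3][3] = 60

Answer: 60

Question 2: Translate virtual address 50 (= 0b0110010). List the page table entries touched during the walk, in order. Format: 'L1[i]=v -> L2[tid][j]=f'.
vaddr = 50 = 0b0110010
Split: l1_idx=1, l2_idx=2, offset=2

Answer: L1[1]=1 -> L2[1][2]=11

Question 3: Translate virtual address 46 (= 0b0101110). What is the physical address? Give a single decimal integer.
vaddr = 46 = 0b0101110
Split: l1_idx=1, l2_idx=1, offset=6
L1[1] = 1
L2[1][1] = 39
paddr = 39 * 8 + 6 = 318

Answer: 318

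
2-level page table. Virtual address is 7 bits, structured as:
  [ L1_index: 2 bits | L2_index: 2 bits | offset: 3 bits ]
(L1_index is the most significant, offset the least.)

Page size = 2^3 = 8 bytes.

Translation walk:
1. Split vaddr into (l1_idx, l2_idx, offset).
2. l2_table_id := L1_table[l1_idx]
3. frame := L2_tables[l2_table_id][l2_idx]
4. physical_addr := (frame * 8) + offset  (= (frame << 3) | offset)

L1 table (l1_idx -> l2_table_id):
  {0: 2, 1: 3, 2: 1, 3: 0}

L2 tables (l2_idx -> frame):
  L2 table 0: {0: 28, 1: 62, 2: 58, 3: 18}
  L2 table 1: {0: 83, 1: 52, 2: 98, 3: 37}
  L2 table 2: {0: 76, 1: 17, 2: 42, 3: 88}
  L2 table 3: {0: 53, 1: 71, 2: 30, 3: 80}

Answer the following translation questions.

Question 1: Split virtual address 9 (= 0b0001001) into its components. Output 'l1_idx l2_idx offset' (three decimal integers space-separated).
Answer: 0 1 1

Derivation:
vaddr = 9 = 0b0001001
  top 2 bits -> l1_idx = 0
  next 2 bits -> l2_idx = 1
  bottom 3 bits -> offset = 1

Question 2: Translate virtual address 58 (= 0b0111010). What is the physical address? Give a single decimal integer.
vaddr = 58 = 0b0111010
Split: l1_idx=1, l2_idx=3, offset=2
L1[1] = 3
L2[3][3] = 80
paddr = 80 * 8 + 2 = 642

Answer: 642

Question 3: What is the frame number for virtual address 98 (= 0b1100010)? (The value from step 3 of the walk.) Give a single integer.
Answer: 28

Derivation:
vaddr = 98: l1_idx=3, l2_idx=0
L1[3] = 0; L2[0][0] = 28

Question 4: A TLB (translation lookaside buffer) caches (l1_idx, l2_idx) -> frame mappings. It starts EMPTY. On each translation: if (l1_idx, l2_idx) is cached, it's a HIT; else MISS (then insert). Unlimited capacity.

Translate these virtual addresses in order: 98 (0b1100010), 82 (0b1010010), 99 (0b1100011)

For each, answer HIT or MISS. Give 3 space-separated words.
vaddr=98: (3,0) not in TLB -> MISS, insert
vaddr=82: (2,2) not in TLB -> MISS, insert
vaddr=99: (3,0) in TLB -> HIT

Answer: MISS MISS HIT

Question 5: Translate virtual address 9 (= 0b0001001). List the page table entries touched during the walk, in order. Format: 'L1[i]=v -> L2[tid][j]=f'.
vaddr = 9 = 0b0001001
Split: l1_idx=0, l2_idx=1, offset=1

Answer: L1[0]=2 -> L2[2][1]=17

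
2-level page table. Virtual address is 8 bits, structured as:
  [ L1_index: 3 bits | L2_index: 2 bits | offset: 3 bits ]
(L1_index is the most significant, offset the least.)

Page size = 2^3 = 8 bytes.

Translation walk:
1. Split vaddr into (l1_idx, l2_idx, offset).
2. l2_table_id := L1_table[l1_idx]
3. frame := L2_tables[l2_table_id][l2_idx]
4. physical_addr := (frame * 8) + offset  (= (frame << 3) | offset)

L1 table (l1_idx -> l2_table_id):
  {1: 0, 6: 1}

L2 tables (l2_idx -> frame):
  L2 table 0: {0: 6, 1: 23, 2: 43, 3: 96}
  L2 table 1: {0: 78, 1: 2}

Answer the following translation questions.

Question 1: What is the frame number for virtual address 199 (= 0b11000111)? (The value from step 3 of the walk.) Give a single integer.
vaddr = 199: l1_idx=6, l2_idx=0
L1[6] = 1; L2[1][0] = 78

Answer: 78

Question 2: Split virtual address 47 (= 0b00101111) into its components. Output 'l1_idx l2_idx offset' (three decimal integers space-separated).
Answer: 1 1 7

Derivation:
vaddr = 47 = 0b00101111
  top 3 bits -> l1_idx = 1
  next 2 bits -> l2_idx = 1
  bottom 3 bits -> offset = 7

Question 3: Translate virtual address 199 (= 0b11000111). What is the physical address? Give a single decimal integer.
Answer: 631

Derivation:
vaddr = 199 = 0b11000111
Split: l1_idx=6, l2_idx=0, offset=7
L1[6] = 1
L2[1][0] = 78
paddr = 78 * 8 + 7 = 631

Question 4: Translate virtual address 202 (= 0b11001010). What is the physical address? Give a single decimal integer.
Answer: 18

Derivation:
vaddr = 202 = 0b11001010
Split: l1_idx=6, l2_idx=1, offset=2
L1[6] = 1
L2[1][1] = 2
paddr = 2 * 8 + 2 = 18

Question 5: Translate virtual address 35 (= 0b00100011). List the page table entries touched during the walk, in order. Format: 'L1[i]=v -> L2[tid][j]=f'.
Answer: L1[1]=0 -> L2[0][0]=6

Derivation:
vaddr = 35 = 0b00100011
Split: l1_idx=1, l2_idx=0, offset=3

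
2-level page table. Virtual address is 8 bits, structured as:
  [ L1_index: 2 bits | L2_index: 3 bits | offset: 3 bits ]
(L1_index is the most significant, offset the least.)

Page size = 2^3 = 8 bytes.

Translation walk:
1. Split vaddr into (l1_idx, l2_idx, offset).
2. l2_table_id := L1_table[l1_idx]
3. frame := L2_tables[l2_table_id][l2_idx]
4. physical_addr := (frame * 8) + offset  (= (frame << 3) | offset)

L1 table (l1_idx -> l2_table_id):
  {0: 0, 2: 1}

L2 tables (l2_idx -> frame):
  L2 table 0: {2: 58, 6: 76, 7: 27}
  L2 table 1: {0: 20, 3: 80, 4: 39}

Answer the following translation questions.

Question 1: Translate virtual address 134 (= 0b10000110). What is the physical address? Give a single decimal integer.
vaddr = 134 = 0b10000110
Split: l1_idx=2, l2_idx=0, offset=6
L1[2] = 1
L2[1][0] = 20
paddr = 20 * 8 + 6 = 166

Answer: 166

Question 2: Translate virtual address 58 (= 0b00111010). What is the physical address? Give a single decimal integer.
Answer: 218

Derivation:
vaddr = 58 = 0b00111010
Split: l1_idx=0, l2_idx=7, offset=2
L1[0] = 0
L2[0][7] = 27
paddr = 27 * 8 + 2 = 218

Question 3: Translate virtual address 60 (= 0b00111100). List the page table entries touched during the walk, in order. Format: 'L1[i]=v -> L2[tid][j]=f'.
vaddr = 60 = 0b00111100
Split: l1_idx=0, l2_idx=7, offset=4

Answer: L1[0]=0 -> L2[0][7]=27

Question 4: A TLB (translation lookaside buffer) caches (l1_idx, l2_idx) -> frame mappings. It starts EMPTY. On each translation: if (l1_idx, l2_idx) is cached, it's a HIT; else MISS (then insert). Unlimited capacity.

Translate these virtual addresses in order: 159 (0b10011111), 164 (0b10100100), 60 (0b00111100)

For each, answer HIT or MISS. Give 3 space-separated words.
vaddr=159: (2,3) not in TLB -> MISS, insert
vaddr=164: (2,4) not in TLB -> MISS, insert
vaddr=60: (0,7) not in TLB -> MISS, insert

Answer: MISS MISS MISS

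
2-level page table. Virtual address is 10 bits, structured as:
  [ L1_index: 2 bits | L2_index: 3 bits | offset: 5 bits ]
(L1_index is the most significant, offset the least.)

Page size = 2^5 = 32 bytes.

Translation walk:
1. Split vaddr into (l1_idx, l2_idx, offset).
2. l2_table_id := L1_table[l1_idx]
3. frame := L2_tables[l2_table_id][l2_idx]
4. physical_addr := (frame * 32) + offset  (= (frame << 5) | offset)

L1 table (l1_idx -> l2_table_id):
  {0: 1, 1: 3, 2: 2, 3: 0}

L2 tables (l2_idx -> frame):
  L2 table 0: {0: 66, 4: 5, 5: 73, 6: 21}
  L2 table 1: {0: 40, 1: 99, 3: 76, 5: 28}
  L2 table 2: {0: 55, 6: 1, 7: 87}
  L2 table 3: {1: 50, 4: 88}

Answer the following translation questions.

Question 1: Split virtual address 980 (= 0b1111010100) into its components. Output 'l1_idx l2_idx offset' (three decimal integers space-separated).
Answer: 3 6 20

Derivation:
vaddr = 980 = 0b1111010100
  top 2 bits -> l1_idx = 3
  next 3 bits -> l2_idx = 6
  bottom 5 bits -> offset = 20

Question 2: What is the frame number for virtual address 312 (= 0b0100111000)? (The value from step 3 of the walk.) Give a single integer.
vaddr = 312: l1_idx=1, l2_idx=1
L1[1] = 3; L2[3][1] = 50

Answer: 50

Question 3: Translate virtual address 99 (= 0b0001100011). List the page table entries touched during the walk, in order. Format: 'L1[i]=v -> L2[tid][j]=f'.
vaddr = 99 = 0b0001100011
Split: l1_idx=0, l2_idx=3, offset=3

Answer: L1[0]=1 -> L2[1][3]=76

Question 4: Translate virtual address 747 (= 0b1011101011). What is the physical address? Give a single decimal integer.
vaddr = 747 = 0b1011101011
Split: l1_idx=2, l2_idx=7, offset=11
L1[2] = 2
L2[2][7] = 87
paddr = 87 * 32 + 11 = 2795

Answer: 2795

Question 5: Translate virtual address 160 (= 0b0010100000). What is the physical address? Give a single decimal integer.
Answer: 896

Derivation:
vaddr = 160 = 0b0010100000
Split: l1_idx=0, l2_idx=5, offset=0
L1[0] = 1
L2[1][5] = 28
paddr = 28 * 32 + 0 = 896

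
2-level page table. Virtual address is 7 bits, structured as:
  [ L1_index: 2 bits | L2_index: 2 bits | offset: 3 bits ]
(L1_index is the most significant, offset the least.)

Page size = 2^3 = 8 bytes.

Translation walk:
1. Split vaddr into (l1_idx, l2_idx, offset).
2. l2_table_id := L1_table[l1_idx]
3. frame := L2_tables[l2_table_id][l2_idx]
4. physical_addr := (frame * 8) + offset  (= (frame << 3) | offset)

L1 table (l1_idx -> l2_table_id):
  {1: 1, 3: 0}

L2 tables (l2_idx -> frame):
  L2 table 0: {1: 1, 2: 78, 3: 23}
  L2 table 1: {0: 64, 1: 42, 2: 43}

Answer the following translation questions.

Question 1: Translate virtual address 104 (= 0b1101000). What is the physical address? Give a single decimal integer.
Answer: 8

Derivation:
vaddr = 104 = 0b1101000
Split: l1_idx=3, l2_idx=1, offset=0
L1[3] = 0
L2[0][1] = 1
paddr = 1 * 8 + 0 = 8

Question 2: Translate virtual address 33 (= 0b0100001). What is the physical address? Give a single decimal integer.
Answer: 513

Derivation:
vaddr = 33 = 0b0100001
Split: l1_idx=1, l2_idx=0, offset=1
L1[1] = 1
L2[1][0] = 64
paddr = 64 * 8 + 1 = 513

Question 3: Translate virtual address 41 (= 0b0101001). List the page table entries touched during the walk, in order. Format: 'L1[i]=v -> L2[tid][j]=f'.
vaddr = 41 = 0b0101001
Split: l1_idx=1, l2_idx=1, offset=1

Answer: L1[1]=1 -> L2[1][1]=42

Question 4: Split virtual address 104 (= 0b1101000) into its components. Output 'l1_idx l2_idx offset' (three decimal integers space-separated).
Answer: 3 1 0

Derivation:
vaddr = 104 = 0b1101000
  top 2 bits -> l1_idx = 3
  next 2 bits -> l2_idx = 1
  bottom 3 bits -> offset = 0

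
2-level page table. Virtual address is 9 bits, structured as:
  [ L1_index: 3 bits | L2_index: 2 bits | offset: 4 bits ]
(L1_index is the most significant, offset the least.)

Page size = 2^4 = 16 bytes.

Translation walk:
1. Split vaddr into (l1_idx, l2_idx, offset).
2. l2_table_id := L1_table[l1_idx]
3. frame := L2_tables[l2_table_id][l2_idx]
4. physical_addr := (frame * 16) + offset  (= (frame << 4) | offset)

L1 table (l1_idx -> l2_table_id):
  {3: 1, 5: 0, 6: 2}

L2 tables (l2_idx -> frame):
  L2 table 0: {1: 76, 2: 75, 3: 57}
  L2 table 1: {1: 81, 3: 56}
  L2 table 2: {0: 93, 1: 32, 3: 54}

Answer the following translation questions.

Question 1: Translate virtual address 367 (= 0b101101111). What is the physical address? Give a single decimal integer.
Answer: 1215

Derivation:
vaddr = 367 = 0b101101111
Split: l1_idx=5, l2_idx=2, offset=15
L1[5] = 0
L2[0][2] = 75
paddr = 75 * 16 + 15 = 1215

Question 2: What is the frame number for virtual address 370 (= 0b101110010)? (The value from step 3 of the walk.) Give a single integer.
Answer: 57

Derivation:
vaddr = 370: l1_idx=5, l2_idx=3
L1[5] = 0; L2[0][3] = 57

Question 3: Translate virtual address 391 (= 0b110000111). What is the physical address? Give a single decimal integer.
Answer: 1495

Derivation:
vaddr = 391 = 0b110000111
Split: l1_idx=6, l2_idx=0, offset=7
L1[6] = 2
L2[2][0] = 93
paddr = 93 * 16 + 7 = 1495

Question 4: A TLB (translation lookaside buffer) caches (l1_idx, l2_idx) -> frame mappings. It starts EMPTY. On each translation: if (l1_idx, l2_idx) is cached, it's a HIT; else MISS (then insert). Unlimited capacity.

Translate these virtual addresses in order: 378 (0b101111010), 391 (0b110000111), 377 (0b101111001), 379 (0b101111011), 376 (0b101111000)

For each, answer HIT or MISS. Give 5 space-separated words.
Answer: MISS MISS HIT HIT HIT

Derivation:
vaddr=378: (5,3) not in TLB -> MISS, insert
vaddr=391: (6,0) not in TLB -> MISS, insert
vaddr=377: (5,3) in TLB -> HIT
vaddr=379: (5,3) in TLB -> HIT
vaddr=376: (5,3) in TLB -> HIT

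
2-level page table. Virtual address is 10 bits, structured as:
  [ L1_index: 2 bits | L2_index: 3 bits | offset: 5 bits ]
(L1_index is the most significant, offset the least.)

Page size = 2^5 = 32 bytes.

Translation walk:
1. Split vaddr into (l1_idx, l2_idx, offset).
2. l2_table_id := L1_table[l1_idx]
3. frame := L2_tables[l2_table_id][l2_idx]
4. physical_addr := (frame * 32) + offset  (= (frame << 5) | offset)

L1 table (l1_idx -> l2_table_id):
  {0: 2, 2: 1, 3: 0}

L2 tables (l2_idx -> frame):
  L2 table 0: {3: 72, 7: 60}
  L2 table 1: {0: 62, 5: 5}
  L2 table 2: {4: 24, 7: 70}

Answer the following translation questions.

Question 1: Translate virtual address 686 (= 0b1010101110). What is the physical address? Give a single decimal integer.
vaddr = 686 = 0b1010101110
Split: l1_idx=2, l2_idx=5, offset=14
L1[2] = 1
L2[1][5] = 5
paddr = 5 * 32 + 14 = 174

Answer: 174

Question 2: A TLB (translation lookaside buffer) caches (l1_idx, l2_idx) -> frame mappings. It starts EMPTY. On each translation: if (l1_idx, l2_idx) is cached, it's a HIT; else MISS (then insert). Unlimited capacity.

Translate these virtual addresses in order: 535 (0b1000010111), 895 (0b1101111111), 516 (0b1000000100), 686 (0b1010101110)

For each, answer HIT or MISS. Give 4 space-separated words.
Answer: MISS MISS HIT MISS

Derivation:
vaddr=535: (2,0) not in TLB -> MISS, insert
vaddr=895: (3,3) not in TLB -> MISS, insert
vaddr=516: (2,0) in TLB -> HIT
vaddr=686: (2,5) not in TLB -> MISS, insert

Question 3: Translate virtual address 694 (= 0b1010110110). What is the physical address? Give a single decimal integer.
Answer: 182

Derivation:
vaddr = 694 = 0b1010110110
Split: l1_idx=2, l2_idx=5, offset=22
L1[2] = 1
L2[1][5] = 5
paddr = 5 * 32 + 22 = 182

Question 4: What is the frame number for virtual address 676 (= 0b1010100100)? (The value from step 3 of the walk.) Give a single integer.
Answer: 5

Derivation:
vaddr = 676: l1_idx=2, l2_idx=5
L1[2] = 1; L2[1][5] = 5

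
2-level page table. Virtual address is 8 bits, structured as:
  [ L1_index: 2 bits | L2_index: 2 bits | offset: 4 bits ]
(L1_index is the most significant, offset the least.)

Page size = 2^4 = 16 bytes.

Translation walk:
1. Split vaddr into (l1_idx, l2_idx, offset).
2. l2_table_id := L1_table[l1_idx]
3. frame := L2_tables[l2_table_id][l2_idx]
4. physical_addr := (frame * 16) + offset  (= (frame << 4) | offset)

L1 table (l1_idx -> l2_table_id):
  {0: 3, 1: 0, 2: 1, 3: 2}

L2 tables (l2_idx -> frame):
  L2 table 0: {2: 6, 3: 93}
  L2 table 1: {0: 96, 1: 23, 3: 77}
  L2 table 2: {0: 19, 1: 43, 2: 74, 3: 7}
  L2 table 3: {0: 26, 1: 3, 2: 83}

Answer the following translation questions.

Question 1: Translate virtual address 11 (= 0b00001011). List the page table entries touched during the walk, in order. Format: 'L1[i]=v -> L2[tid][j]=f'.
Answer: L1[0]=3 -> L2[3][0]=26

Derivation:
vaddr = 11 = 0b00001011
Split: l1_idx=0, l2_idx=0, offset=11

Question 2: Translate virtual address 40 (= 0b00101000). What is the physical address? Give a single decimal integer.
vaddr = 40 = 0b00101000
Split: l1_idx=0, l2_idx=2, offset=8
L1[0] = 3
L2[3][2] = 83
paddr = 83 * 16 + 8 = 1336

Answer: 1336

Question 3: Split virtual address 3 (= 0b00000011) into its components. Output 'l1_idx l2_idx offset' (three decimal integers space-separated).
vaddr = 3 = 0b00000011
  top 2 bits -> l1_idx = 0
  next 2 bits -> l2_idx = 0
  bottom 4 bits -> offset = 3

Answer: 0 0 3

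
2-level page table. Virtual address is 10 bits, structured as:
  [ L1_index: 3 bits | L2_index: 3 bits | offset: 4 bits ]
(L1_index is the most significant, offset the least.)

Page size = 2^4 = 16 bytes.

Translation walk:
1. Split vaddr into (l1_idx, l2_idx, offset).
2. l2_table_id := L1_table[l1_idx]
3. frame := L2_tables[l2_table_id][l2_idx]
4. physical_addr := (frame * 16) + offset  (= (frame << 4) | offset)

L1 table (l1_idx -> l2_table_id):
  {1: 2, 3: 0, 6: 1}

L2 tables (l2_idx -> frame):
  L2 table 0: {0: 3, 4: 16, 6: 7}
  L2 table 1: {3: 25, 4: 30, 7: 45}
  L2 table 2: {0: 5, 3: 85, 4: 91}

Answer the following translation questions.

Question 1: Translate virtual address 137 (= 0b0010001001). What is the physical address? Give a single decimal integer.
Answer: 89

Derivation:
vaddr = 137 = 0b0010001001
Split: l1_idx=1, l2_idx=0, offset=9
L1[1] = 2
L2[2][0] = 5
paddr = 5 * 16 + 9 = 89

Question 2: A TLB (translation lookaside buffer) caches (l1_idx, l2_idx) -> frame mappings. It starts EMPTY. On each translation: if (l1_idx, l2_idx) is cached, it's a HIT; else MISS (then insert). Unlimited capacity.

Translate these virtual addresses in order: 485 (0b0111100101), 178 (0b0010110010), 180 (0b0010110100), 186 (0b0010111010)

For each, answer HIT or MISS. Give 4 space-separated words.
Answer: MISS MISS HIT HIT

Derivation:
vaddr=485: (3,6) not in TLB -> MISS, insert
vaddr=178: (1,3) not in TLB -> MISS, insert
vaddr=180: (1,3) in TLB -> HIT
vaddr=186: (1,3) in TLB -> HIT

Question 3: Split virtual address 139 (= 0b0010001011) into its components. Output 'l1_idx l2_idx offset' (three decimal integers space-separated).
vaddr = 139 = 0b0010001011
  top 3 bits -> l1_idx = 1
  next 3 bits -> l2_idx = 0
  bottom 4 bits -> offset = 11

Answer: 1 0 11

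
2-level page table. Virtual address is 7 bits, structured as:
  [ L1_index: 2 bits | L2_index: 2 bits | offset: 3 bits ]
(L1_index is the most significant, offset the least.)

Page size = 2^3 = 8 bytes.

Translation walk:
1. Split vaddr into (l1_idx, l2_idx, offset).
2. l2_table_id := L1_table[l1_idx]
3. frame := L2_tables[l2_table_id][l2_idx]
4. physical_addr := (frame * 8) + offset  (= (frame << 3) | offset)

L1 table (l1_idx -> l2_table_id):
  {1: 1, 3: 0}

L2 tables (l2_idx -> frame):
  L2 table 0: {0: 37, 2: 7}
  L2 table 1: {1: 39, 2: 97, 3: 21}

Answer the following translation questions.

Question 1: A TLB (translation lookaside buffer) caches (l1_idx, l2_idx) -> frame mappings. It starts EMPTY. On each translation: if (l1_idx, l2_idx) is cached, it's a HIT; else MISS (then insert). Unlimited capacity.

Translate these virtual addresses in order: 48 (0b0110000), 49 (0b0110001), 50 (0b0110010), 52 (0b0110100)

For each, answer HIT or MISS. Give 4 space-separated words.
vaddr=48: (1,2) not in TLB -> MISS, insert
vaddr=49: (1,2) in TLB -> HIT
vaddr=50: (1,2) in TLB -> HIT
vaddr=52: (1,2) in TLB -> HIT

Answer: MISS HIT HIT HIT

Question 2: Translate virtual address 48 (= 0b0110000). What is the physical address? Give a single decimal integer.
vaddr = 48 = 0b0110000
Split: l1_idx=1, l2_idx=2, offset=0
L1[1] = 1
L2[1][2] = 97
paddr = 97 * 8 + 0 = 776

Answer: 776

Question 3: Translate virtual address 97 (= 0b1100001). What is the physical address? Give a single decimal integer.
Answer: 297

Derivation:
vaddr = 97 = 0b1100001
Split: l1_idx=3, l2_idx=0, offset=1
L1[3] = 0
L2[0][0] = 37
paddr = 37 * 8 + 1 = 297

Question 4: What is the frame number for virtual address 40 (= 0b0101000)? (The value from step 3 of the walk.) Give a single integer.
Answer: 39

Derivation:
vaddr = 40: l1_idx=1, l2_idx=1
L1[1] = 1; L2[1][1] = 39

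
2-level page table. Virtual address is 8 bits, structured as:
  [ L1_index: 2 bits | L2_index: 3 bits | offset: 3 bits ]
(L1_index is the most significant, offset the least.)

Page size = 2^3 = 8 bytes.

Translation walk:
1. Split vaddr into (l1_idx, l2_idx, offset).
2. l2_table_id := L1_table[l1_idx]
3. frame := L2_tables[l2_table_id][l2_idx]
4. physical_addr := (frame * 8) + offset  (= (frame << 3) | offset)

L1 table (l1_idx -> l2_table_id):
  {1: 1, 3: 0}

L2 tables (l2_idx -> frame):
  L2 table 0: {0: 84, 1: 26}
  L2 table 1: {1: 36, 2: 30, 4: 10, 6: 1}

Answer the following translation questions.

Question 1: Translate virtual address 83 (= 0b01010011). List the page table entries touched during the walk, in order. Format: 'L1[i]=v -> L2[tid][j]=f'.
vaddr = 83 = 0b01010011
Split: l1_idx=1, l2_idx=2, offset=3

Answer: L1[1]=1 -> L2[1][2]=30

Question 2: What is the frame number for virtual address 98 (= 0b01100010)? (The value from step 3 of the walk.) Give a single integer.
Answer: 10

Derivation:
vaddr = 98: l1_idx=1, l2_idx=4
L1[1] = 1; L2[1][4] = 10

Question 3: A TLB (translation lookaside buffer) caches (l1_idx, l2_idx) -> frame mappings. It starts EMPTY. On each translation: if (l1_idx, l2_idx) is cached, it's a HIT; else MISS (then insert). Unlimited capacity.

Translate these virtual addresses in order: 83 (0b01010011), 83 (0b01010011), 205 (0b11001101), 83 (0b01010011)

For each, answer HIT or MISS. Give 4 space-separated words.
Answer: MISS HIT MISS HIT

Derivation:
vaddr=83: (1,2) not in TLB -> MISS, insert
vaddr=83: (1,2) in TLB -> HIT
vaddr=205: (3,1) not in TLB -> MISS, insert
vaddr=83: (1,2) in TLB -> HIT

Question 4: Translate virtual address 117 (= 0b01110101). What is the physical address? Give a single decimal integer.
vaddr = 117 = 0b01110101
Split: l1_idx=1, l2_idx=6, offset=5
L1[1] = 1
L2[1][6] = 1
paddr = 1 * 8 + 5 = 13

Answer: 13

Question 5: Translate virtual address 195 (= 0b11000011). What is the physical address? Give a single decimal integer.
vaddr = 195 = 0b11000011
Split: l1_idx=3, l2_idx=0, offset=3
L1[3] = 0
L2[0][0] = 84
paddr = 84 * 8 + 3 = 675

Answer: 675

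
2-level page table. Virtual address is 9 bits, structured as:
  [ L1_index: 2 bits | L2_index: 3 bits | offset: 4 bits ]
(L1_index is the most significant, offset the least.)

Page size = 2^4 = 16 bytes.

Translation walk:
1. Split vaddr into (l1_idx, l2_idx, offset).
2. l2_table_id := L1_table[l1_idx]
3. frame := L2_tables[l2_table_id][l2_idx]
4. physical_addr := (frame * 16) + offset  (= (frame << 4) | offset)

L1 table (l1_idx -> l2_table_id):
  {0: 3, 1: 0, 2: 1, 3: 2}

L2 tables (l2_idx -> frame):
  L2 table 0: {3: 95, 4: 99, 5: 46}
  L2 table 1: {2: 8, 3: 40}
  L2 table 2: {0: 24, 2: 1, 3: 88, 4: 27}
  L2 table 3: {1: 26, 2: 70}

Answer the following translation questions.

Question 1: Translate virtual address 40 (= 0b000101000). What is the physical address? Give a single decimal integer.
Answer: 1128

Derivation:
vaddr = 40 = 0b000101000
Split: l1_idx=0, l2_idx=2, offset=8
L1[0] = 3
L2[3][2] = 70
paddr = 70 * 16 + 8 = 1128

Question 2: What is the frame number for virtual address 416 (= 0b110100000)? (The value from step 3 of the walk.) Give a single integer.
Answer: 1

Derivation:
vaddr = 416: l1_idx=3, l2_idx=2
L1[3] = 2; L2[2][2] = 1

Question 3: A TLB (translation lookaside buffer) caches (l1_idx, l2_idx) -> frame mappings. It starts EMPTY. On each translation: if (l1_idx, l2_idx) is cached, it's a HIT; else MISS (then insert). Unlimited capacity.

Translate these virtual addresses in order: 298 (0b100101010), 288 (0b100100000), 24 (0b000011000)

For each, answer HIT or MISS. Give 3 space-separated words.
vaddr=298: (2,2) not in TLB -> MISS, insert
vaddr=288: (2,2) in TLB -> HIT
vaddr=24: (0,1) not in TLB -> MISS, insert

Answer: MISS HIT MISS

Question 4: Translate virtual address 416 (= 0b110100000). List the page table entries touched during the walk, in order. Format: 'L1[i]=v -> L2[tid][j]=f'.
vaddr = 416 = 0b110100000
Split: l1_idx=3, l2_idx=2, offset=0

Answer: L1[3]=2 -> L2[2][2]=1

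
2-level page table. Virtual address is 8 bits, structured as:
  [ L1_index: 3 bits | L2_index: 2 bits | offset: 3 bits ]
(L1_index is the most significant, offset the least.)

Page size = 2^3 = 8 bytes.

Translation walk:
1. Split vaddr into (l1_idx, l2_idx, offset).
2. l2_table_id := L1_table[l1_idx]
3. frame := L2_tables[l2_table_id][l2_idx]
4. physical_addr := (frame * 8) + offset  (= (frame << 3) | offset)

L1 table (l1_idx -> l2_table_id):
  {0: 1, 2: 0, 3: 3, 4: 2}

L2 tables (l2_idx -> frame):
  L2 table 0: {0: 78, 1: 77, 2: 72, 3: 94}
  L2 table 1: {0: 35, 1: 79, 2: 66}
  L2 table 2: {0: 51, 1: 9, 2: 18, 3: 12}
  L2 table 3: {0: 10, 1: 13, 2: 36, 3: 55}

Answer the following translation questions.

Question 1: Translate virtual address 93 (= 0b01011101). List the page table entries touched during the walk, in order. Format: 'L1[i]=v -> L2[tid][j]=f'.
Answer: L1[2]=0 -> L2[0][3]=94

Derivation:
vaddr = 93 = 0b01011101
Split: l1_idx=2, l2_idx=3, offset=5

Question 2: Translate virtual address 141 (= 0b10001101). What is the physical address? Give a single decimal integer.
vaddr = 141 = 0b10001101
Split: l1_idx=4, l2_idx=1, offset=5
L1[4] = 2
L2[2][1] = 9
paddr = 9 * 8 + 5 = 77

Answer: 77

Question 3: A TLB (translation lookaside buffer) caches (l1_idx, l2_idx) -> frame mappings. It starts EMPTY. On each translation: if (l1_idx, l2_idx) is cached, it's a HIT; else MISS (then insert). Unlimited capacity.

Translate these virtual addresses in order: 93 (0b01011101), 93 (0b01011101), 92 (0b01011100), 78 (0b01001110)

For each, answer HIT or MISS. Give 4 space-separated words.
vaddr=93: (2,3) not in TLB -> MISS, insert
vaddr=93: (2,3) in TLB -> HIT
vaddr=92: (2,3) in TLB -> HIT
vaddr=78: (2,1) not in TLB -> MISS, insert

Answer: MISS HIT HIT MISS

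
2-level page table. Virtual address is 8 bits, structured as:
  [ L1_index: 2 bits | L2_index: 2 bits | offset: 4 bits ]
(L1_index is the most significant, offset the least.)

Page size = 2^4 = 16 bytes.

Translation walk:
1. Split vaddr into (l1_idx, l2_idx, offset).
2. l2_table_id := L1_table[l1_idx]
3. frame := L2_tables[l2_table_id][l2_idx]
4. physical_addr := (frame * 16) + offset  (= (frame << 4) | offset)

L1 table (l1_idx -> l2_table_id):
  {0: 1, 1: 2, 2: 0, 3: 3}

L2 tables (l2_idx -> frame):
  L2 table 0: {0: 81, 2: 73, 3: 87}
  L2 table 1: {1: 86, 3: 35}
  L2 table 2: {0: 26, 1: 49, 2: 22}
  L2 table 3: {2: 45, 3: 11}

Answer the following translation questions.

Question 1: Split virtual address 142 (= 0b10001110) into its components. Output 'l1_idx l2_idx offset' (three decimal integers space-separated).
vaddr = 142 = 0b10001110
  top 2 bits -> l1_idx = 2
  next 2 bits -> l2_idx = 0
  bottom 4 bits -> offset = 14

Answer: 2 0 14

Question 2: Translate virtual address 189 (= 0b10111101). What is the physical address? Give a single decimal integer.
vaddr = 189 = 0b10111101
Split: l1_idx=2, l2_idx=3, offset=13
L1[2] = 0
L2[0][3] = 87
paddr = 87 * 16 + 13 = 1405

Answer: 1405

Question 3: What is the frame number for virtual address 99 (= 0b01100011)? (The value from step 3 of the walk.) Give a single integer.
vaddr = 99: l1_idx=1, l2_idx=2
L1[1] = 2; L2[2][2] = 22

Answer: 22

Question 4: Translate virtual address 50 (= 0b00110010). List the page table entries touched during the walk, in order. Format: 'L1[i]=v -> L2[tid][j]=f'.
Answer: L1[0]=1 -> L2[1][3]=35

Derivation:
vaddr = 50 = 0b00110010
Split: l1_idx=0, l2_idx=3, offset=2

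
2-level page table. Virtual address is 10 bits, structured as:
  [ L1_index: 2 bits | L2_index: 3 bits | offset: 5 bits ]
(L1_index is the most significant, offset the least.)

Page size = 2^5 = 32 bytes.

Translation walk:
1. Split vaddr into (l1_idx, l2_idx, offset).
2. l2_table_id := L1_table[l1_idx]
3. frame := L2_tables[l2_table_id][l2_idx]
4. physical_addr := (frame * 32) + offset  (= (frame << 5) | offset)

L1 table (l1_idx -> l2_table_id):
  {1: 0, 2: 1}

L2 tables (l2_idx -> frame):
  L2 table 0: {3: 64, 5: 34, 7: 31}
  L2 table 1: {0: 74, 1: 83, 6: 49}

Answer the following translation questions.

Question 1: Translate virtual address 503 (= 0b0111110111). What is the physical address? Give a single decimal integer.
vaddr = 503 = 0b0111110111
Split: l1_idx=1, l2_idx=7, offset=23
L1[1] = 0
L2[0][7] = 31
paddr = 31 * 32 + 23 = 1015

Answer: 1015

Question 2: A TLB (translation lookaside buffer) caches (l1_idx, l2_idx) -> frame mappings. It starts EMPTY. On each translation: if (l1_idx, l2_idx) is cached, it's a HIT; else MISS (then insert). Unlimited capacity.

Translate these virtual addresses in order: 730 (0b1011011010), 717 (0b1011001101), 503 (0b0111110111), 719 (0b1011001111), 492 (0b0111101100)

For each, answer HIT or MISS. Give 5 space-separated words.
vaddr=730: (2,6) not in TLB -> MISS, insert
vaddr=717: (2,6) in TLB -> HIT
vaddr=503: (1,7) not in TLB -> MISS, insert
vaddr=719: (2,6) in TLB -> HIT
vaddr=492: (1,7) in TLB -> HIT

Answer: MISS HIT MISS HIT HIT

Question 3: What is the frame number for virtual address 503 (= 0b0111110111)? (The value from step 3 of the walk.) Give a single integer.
Answer: 31

Derivation:
vaddr = 503: l1_idx=1, l2_idx=7
L1[1] = 0; L2[0][7] = 31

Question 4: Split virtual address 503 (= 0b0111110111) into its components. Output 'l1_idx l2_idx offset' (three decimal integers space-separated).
vaddr = 503 = 0b0111110111
  top 2 bits -> l1_idx = 1
  next 3 bits -> l2_idx = 7
  bottom 5 bits -> offset = 23

Answer: 1 7 23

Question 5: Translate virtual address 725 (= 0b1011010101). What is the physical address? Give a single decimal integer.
Answer: 1589

Derivation:
vaddr = 725 = 0b1011010101
Split: l1_idx=2, l2_idx=6, offset=21
L1[2] = 1
L2[1][6] = 49
paddr = 49 * 32 + 21 = 1589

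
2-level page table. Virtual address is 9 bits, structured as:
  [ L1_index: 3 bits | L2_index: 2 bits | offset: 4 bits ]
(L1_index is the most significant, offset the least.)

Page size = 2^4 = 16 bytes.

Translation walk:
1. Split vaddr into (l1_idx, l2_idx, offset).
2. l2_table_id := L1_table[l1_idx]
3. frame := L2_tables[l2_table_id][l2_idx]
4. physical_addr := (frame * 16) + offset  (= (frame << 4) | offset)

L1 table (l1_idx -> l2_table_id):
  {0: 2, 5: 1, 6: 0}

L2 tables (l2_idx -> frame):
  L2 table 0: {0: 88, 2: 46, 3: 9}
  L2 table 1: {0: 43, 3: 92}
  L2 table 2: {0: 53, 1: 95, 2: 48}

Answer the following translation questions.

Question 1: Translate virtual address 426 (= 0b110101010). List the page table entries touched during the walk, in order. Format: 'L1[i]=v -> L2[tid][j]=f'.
vaddr = 426 = 0b110101010
Split: l1_idx=6, l2_idx=2, offset=10

Answer: L1[6]=0 -> L2[0][2]=46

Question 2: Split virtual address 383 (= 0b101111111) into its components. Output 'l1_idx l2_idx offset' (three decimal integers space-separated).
vaddr = 383 = 0b101111111
  top 3 bits -> l1_idx = 5
  next 2 bits -> l2_idx = 3
  bottom 4 bits -> offset = 15

Answer: 5 3 15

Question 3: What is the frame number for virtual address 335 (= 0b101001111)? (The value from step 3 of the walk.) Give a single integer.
vaddr = 335: l1_idx=5, l2_idx=0
L1[5] = 1; L2[1][0] = 43

Answer: 43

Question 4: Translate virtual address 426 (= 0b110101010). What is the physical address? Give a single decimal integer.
vaddr = 426 = 0b110101010
Split: l1_idx=6, l2_idx=2, offset=10
L1[6] = 0
L2[0][2] = 46
paddr = 46 * 16 + 10 = 746

Answer: 746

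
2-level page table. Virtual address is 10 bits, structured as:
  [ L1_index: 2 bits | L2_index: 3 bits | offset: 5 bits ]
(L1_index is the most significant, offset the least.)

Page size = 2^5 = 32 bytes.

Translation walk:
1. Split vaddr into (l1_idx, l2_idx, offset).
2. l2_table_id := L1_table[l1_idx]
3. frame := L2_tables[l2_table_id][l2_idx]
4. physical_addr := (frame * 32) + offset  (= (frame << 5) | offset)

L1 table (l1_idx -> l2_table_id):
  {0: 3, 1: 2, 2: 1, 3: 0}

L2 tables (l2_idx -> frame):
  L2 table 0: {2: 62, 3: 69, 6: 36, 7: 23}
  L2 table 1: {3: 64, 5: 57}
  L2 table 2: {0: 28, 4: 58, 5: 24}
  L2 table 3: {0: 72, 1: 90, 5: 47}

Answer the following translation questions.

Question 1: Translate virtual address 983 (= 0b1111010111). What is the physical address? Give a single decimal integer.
Answer: 1175

Derivation:
vaddr = 983 = 0b1111010111
Split: l1_idx=3, l2_idx=6, offset=23
L1[3] = 0
L2[0][6] = 36
paddr = 36 * 32 + 23 = 1175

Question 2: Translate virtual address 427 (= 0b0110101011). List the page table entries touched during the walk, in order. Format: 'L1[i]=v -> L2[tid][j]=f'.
Answer: L1[1]=2 -> L2[2][5]=24

Derivation:
vaddr = 427 = 0b0110101011
Split: l1_idx=1, l2_idx=5, offset=11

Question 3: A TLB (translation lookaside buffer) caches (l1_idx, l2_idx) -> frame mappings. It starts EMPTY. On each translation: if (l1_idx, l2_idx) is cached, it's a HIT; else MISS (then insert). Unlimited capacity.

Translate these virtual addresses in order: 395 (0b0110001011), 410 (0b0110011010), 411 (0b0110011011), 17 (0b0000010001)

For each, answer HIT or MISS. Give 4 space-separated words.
vaddr=395: (1,4) not in TLB -> MISS, insert
vaddr=410: (1,4) in TLB -> HIT
vaddr=411: (1,4) in TLB -> HIT
vaddr=17: (0,0) not in TLB -> MISS, insert

Answer: MISS HIT HIT MISS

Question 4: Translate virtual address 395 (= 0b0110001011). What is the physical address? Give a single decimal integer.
vaddr = 395 = 0b0110001011
Split: l1_idx=1, l2_idx=4, offset=11
L1[1] = 2
L2[2][4] = 58
paddr = 58 * 32 + 11 = 1867

Answer: 1867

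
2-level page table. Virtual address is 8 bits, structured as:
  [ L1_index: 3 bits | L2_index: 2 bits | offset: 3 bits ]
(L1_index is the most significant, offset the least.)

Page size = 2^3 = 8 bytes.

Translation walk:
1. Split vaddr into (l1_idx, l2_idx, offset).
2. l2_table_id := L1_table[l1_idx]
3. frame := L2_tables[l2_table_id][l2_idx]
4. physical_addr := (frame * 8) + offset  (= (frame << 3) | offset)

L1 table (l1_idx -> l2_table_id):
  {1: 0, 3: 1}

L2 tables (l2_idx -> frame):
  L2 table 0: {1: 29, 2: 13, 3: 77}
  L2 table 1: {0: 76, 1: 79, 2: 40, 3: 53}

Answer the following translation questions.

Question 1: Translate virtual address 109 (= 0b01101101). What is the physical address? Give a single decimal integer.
vaddr = 109 = 0b01101101
Split: l1_idx=3, l2_idx=1, offset=5
L1[3] = 1
L2[1][1] = 79
paddr = 79 * 8 + 5 = 637

Answer: 637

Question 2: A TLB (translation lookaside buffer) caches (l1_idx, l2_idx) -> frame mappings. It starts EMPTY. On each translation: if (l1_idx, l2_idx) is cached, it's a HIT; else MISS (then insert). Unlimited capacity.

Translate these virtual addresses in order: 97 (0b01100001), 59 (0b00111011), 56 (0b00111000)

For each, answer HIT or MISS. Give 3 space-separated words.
vaddr=97: (3,0) not in TLB -> MISS, insert
vaddr=59: (1,3) not in TLB -> MISS, insert
vaddr=56: (1,3) in TLB -> HIT

Answer: MISS MISS HIT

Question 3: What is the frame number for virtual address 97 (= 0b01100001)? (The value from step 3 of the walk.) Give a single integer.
vaddr = 97: l1_idx=3, l2_idx=0
L1[3] = 1; L2[1][0] = 76

Answer: 76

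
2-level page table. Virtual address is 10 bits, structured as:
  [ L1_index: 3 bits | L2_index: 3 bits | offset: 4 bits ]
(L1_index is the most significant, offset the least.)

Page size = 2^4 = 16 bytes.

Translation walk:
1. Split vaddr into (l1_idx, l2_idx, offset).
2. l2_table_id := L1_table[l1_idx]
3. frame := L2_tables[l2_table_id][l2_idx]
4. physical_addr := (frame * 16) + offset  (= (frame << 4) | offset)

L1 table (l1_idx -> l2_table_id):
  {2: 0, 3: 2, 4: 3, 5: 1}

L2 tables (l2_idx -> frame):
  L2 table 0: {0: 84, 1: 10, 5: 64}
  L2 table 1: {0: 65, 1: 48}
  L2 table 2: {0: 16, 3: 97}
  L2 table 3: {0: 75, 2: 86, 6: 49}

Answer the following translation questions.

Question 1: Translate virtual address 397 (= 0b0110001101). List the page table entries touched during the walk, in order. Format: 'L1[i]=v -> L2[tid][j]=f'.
Answer: L1[3]=2 -> L2[2][0]=16

Derivation:
vaddr = 397 = 0b0110001101
Split: l1_idx=3, l2_idx=0, offset=13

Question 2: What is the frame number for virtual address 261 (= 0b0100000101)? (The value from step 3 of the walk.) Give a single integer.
vaddr = 261: l1_idx=2, l2_idx=0
L1[2] = 0; L2[0][0] = 84

Answer: 84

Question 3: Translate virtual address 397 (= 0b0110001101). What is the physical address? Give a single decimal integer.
vaddr = 397 = 0b0110001101
Split: l1_idx=3, l2_idx=0, offset=13
L1[3] = 2
L2[2][0] = 16
paddr = 16 * 16 + 13 = 269

Answer: 269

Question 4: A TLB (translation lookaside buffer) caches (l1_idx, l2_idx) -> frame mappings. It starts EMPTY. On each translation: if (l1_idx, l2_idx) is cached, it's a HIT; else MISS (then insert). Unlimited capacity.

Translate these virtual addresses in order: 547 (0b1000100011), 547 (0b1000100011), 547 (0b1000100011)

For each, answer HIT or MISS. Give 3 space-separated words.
Answer: MISS HIT HIT

Derivation:
vaddr=547: (4,2) not in TLB -> MISS, insert
vaddr=547: (4,2) in TLB -> HIT
vaddr=547: (4,2) in TLB -> HIT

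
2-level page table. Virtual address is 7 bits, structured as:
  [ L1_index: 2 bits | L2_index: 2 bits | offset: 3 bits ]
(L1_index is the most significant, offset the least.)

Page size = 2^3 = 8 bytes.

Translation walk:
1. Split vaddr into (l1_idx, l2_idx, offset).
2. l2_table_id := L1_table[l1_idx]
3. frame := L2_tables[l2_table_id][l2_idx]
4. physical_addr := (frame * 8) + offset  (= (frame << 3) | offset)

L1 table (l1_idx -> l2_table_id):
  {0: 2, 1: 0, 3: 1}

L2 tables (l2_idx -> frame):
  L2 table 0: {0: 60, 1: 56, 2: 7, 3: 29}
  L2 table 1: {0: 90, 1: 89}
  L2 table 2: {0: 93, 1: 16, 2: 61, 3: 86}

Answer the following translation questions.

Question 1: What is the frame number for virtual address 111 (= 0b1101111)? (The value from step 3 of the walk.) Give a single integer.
vaddr = 111: l1_idx=3, l2_idx=1
L1[3] = 1; L2[1][1] = 89

Answer: 89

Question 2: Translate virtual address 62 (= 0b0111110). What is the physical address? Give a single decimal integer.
vaddr = 62 = 0b0111110
Split: l1_idx=1, l2_idx=3, offset=6
L1[1] = 0
L2[0][3] = 29
paddr = 29 * 8 + 6 = 238

Answer: 238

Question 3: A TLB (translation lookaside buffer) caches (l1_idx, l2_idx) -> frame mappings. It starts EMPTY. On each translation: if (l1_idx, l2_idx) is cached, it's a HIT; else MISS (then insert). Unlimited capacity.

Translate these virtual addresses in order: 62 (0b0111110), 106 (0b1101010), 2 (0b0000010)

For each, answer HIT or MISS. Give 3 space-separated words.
vaddr=62: (1,3) not in TLB -> MISS, insert
vaddr=106: (3,1) not in TLB -> MISS, insert
vaddr=2: (0,0) not in TLB -> MISS, insert

Answer: MISS MISS MISS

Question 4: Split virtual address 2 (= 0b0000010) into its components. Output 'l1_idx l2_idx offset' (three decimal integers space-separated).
vaddr = 2 = 0b0000010
  top 2 bits -> l1_idx = 0
  next 2 bits -> l2_idx = 0
  bottom 3 bits -> offset = 2

Answer: 0 0 2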